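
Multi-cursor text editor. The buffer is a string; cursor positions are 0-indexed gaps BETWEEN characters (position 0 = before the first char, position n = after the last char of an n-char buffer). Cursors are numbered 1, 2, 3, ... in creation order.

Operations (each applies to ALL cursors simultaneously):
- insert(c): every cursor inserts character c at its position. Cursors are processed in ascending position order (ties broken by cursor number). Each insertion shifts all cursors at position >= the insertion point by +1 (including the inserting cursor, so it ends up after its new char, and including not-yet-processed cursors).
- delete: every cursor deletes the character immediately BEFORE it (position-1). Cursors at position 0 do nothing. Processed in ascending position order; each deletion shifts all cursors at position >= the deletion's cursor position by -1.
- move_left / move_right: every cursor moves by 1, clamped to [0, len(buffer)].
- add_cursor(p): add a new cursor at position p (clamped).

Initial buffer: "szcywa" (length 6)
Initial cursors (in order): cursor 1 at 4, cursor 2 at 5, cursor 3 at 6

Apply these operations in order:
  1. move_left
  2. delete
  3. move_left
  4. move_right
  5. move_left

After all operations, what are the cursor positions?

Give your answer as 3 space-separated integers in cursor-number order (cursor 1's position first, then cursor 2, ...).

Answer: 1 1 1

Derivation:
After op 1 (move_left): buffer="szcywa" (len 6), cursors c1@3 c2@4 c3@5, authorship ......
After op 2 (delete): buffer="sza" (len 3), cursors c1@2 c2@2 c3@2, authorship ...
After op 3 (move_left): buffer="sza" (len 3), cursors c1@1 c2@1 c3@1, authorship ...
After op 4 (move_right): buffer="sza" (len 3), cursors c1@2 c2@2 c3@2, authorship ...
After op 5 (move_left): buffer="sza" (len 3), cursors c1@1 c2@1 c3@1, authorship ...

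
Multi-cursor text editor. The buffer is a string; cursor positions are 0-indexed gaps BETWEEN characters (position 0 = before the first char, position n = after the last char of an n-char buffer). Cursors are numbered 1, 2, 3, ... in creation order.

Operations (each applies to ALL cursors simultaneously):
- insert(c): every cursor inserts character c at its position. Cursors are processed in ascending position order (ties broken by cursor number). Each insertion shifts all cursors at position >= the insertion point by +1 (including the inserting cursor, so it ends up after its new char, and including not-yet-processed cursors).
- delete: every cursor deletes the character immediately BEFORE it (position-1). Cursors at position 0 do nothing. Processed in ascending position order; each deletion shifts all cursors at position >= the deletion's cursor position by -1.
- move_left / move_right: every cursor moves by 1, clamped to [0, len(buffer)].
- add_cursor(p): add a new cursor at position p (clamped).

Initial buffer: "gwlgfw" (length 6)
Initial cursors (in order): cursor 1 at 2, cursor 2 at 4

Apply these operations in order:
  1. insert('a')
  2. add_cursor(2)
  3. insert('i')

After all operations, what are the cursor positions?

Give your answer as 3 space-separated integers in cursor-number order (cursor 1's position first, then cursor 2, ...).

After op 1 (insert('a')): buffer="gwalgafw" (len 8), cursors c1@3 c2@6, authorship ..1..2..
After op 2 (add_cursor(2)): buffer="gwalgafw" (len 8), cursors c3@2 c1@3 c2@6, authorship ..1..2..
After op 3 (insert('i')): buffer="gwiailgaifw" (len 11), cursors c3@3 c1@5 c2@9, authorship ..311..22..

Answer: 5 9 3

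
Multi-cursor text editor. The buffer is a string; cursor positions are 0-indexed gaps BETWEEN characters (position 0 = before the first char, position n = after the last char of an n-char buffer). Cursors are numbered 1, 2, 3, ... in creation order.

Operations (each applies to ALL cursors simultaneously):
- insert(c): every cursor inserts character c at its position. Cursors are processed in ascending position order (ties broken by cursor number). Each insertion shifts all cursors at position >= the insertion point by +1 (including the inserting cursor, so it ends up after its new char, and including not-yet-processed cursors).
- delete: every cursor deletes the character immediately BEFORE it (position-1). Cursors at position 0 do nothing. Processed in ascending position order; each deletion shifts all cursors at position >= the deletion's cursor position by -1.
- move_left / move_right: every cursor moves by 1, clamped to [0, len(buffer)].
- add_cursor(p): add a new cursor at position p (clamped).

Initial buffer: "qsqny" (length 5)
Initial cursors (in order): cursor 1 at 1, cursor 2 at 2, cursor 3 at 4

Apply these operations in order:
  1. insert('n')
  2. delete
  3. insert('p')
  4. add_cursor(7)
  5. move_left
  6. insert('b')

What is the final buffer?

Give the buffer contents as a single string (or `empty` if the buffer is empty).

After op 1 (insert('n')): buffer="qnsnqnny" (len 8), cursors c1@2 c2@4 c3@7, authorship .1.2..3.
After op 2 (delete): buffer="qsqny" (len 5), cursors c1@1 c2@2 c3@4, authorship .....
After op 3 (insert('p')): buffer="qpspqnpy" (len 8), cursors c1@2 c2@4 c3@7, authorship .1.2..3.
After op 4 (add_cursor(7)): buffer="qpspqnpy" (len 8), cursors c1@2 c2@4 c3@7 c4@7, authorship .1.2..3.
After op 5 (move_left): buffer="qpspqnpy" (len 8), cursors c1@1 c2@3 c3@6 c4@6, authorship .1.2..3.
After op 6 (insert('b')): buffer="qbpsbpqnbbpy" (len 12), cursors c1@2 c2@5 c3@10 c4@10, authorship .11.22..343.

Answer: qbpsbpqnbbpy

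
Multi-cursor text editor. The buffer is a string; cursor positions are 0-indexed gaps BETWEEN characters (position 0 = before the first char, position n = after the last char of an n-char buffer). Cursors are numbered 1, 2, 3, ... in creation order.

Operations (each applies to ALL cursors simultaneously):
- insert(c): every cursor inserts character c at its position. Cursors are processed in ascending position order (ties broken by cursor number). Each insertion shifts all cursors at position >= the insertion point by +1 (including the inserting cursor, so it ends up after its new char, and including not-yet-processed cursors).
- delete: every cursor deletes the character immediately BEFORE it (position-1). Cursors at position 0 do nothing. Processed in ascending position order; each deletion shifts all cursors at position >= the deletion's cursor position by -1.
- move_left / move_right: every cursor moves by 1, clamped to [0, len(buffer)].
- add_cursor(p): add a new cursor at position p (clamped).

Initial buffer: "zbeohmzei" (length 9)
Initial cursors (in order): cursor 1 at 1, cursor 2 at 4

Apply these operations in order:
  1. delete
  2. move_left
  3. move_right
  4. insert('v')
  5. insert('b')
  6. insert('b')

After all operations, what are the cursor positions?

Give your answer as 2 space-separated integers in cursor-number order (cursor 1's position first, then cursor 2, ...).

After op 1 (delete): buffer="behmzei" (len 7), cursors c1@0 c2@2, authorship .......
After op 2 (move_left): buffer="behmzei" (len 7), cursors c1@0 c2@1, authorship .......
After op 3 (move_right): buffer="behmzei" (len 7), cursors c1@1 c2@2, authorship .......
After op 4 (insert('v')): buffer="bvevhmzei" (len 9), cursors c1@2 c2@4, authorship .1.2.....
After op 5 (insert('b')): buffer="bvbevbhmzei" (len 11), cursors c1@3 c2@6, authorship .11.22.....
After op 6 (insert('b')): buffer="bvbbevbbhmzei" (len 13), cursors c1@4 c2@8, authorship .111.222.....

Answer: 4 8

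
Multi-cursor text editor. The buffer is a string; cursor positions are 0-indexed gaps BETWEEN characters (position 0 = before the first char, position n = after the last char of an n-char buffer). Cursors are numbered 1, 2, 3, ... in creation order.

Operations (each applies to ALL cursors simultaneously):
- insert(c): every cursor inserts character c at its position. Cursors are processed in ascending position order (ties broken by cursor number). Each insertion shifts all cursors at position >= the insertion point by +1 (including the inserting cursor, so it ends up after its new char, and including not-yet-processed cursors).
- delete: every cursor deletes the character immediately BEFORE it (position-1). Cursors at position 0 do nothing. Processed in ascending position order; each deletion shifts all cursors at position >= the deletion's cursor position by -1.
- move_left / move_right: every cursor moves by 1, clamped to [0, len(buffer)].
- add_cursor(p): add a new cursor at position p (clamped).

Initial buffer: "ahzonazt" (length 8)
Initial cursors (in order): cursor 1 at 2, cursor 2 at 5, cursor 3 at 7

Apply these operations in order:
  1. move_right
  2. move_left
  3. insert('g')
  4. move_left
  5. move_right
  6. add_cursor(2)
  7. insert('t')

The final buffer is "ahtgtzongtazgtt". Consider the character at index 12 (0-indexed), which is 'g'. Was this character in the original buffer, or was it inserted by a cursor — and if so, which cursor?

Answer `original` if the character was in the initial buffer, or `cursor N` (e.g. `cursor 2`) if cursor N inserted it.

After op 1 (move_right): buffer="ahzonazt" (len 8), cursors c1@3 c2@6 c3@8, authorship ........
After op 2 (move_left): buffer="ahzonazt" (len 8), cursors c1@2 c2@5 c3@7, authorship ........
After op 3 (insert('g')): buffer="ahgzongazgt" (len 11), cursors c1@3 c2@7 c3@10, authorship ..1...2..3.
After op 4 (move_left): buffer="ahgzongazgt" (len 11), cursors c1@2 c2@6 c3@9, authorship ..1...2..3.
After op 5 (move_right): buffer="ahgzongazgt" (len 11), cursors c1@3 c2@7 c3@10, authorship ..1...2..3.
After op 6 (add_cursor(2)): buffer="ahgzongazgt" (len 11), cursors c4@2 c1@3 c2@7 c3@10, authorship ..1...2..3.
After op 7 (insert('t')): buffer="ahtgtzongtazgtt" (len 15), cursors c4@3 c1@5 c2@10 c3@14, authorship ..411...22..33.
Authorship (.=original, N=cursor N): . . 4 1 1 . . . 2 2 . . 3 3 .
Index 12: author = 3

Answer: cursor 3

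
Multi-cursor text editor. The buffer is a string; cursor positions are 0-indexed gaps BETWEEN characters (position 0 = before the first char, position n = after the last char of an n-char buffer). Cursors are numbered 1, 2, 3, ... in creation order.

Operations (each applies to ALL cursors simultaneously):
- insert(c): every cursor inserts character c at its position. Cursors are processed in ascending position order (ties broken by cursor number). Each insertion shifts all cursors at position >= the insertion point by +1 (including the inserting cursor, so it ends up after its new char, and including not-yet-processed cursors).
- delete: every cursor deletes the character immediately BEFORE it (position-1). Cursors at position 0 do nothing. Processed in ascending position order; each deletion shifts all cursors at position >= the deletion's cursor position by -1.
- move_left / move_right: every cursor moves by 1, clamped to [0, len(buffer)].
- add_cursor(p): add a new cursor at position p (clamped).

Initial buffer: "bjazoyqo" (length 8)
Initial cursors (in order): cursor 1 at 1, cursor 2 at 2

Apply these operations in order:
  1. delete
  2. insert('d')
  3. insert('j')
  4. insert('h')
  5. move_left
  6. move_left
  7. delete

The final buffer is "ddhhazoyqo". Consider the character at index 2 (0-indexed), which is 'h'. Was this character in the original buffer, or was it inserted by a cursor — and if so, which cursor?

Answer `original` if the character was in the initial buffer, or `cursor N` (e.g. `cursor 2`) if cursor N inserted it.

Answer: cursor 1

Derivation:
After op 1 (delete): buffer="azoyqo" (len 6), cursors c1@0 c2@0, authorship ......
After op 2 (insert('d')): buffer="ddazoyqo" (len 8), cursors c1@2 c2@2, authorship 12......
After op 3 (insert('j')): buffer="ddjjazoyqo" (len 10), cursors c1@4 c2@4, authorship 1212......
After op 4 (insert('h')): buffer="ddjjhhazoyqo" (len 12), cursors c1@6 c2@6, authorship 121212......
After op 5 (move_left): buffer="ddjjhhazoyqo" (len 12), cursors c1@5 c2@5, authorship 121212......
After op 6 (move_left): buffer="ddjjhhazoyqo" (len 12), cursors c1@4 c2@4, authorship 121212......
After op 7 (delete): buffer="ddhhazoyqo" (len 10), cursors c1@2 c2@2, authorship 1212......
Authorship (.=original, N=cursor N): 1 2 1 2 . . . . . .
Index 2: author = 1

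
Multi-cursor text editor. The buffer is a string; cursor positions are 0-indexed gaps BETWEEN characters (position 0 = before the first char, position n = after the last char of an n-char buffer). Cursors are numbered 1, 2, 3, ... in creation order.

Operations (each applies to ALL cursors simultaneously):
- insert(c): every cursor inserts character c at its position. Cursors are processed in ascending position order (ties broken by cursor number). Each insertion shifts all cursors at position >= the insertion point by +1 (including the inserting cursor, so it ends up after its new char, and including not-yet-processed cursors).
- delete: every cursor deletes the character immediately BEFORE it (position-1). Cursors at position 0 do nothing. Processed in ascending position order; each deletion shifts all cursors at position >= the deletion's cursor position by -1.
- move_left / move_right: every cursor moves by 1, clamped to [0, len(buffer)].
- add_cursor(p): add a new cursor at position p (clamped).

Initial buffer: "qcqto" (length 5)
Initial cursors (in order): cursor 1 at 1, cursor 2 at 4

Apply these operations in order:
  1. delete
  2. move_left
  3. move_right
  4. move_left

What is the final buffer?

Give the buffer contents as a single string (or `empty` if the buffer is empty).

After op 1 (delete): buffer="cqo" (len 3), cursors c1@0 c2@2, authorship ...
After op 2 (move_left): buffer="cqo" (len 3), cursors c1@0 c2@1, authorship ...
After op 3 (move_right): buffer="cqo" (len 3), cursors c1@1 c2@2, authorship ...
After op 4 (move_left): buffer="cqo" (len 3), cursors c1@0 c2@1, authorship ...

Answer: cqo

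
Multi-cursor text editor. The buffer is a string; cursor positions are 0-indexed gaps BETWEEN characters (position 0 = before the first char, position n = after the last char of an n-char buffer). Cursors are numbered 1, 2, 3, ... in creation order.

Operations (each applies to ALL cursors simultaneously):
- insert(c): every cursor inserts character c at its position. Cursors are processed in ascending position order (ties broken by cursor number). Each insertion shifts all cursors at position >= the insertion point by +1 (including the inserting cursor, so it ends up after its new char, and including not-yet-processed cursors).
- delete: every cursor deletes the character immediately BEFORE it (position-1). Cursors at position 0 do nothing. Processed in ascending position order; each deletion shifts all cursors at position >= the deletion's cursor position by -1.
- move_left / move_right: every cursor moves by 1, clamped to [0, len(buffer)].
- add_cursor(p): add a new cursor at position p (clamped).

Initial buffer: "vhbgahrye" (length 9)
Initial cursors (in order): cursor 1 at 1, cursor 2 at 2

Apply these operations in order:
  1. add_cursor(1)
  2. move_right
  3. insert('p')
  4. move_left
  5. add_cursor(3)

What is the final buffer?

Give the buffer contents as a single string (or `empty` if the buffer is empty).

Answer: vhppbpgahrye

Derivation:
After op 1 (add_cursor(1)): buffer="vhbgahrye" (len 9), cursors c1@1 c3@1 c2@2, authorship .........
After op 2 (move_right): buffer="vhbgahrye" (len 9), cursors c1@2 c3@2 c2@3, authorship .........
After op 3 (insert('p')): buffer="vhppbpgahrye" (len 12), cursors c1@4 c3@4 c2@6, authorship ..13.2......
After op 4 (move_left): buffer="vhppbpgahrye" (len 12), cursors c1@3 c3@3 c2@5, authorship ..13.2......
After op 5 (add_cursor(3)): buffer="vhppbpgahrye" (len 12), cursors c1@3 c3@3 c4@3 c2@5, authorship ..13.2......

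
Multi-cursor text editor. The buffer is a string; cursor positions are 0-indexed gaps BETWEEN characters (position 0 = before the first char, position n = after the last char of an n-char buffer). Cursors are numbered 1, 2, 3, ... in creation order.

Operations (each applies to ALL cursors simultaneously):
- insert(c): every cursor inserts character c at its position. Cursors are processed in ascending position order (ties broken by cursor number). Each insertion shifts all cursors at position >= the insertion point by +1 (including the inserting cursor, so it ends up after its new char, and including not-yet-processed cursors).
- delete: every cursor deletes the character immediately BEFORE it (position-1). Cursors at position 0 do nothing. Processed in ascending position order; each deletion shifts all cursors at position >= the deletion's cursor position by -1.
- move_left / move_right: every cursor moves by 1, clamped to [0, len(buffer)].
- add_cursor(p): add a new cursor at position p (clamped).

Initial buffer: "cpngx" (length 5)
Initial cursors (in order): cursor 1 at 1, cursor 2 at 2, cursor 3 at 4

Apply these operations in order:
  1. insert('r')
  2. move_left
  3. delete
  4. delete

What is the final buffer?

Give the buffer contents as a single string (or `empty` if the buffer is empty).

After op 1 (insert('r')): buffer="crprngrx" (len 8), cursors c1@2 c2@4 c3@7, authorship .1.2..3.
After op 2 (move_left): buffer="crprngrx" (len 8), cursors c1@1 c2@3 c3@6, authorship .1.2..3.
After op 3 (delete): buffer="rrnrx" (len 5), cursors c1@0 c2@1 c3@3, authorship 12.3.
After op 4 (delete): buffer="rrx" (len 3), cursors c1@0 c2@0 c3@1, authorship 23.

Answer: rrx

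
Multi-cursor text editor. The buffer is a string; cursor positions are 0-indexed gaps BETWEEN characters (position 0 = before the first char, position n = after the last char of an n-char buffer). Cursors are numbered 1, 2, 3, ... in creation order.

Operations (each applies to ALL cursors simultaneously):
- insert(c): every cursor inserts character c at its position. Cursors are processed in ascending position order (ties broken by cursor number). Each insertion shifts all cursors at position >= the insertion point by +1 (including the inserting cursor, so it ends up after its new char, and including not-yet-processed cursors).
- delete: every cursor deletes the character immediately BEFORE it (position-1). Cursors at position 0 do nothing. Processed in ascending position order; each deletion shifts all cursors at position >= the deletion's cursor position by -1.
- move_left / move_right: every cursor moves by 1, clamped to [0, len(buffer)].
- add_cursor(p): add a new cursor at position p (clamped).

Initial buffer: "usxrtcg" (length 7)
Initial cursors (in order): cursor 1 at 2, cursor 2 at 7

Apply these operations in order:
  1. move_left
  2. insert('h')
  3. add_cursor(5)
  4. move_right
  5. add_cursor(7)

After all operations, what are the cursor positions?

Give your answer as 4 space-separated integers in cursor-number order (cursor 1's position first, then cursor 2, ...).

Answer: 3 9 6 7

Derivation:
After op 1 (move_left): buffer="usxrtcg" (len 7), cursors c1@1 c2@6, authorship .......
After op 2 (insert('h')): buffer="uhsxrtchg" (len 9), cursors c1@2 c2@8, authorship .1.....2.
After op 3 (add_cursor(5)): buffer="uhsxrtchg" (len 9), cursors c1@2 c3@5 c2@8, authorship .1.....2.
After op 4 (move_right): buffer="uhsxrtchg" (len 9), cursors c1@3 c3@6 c2@9, authorship .1.....2.
After op 5 (add_cursor(7)): buffer="uhsxrtchg" (len 9), cursors c1@3 c3@6 c4@7 c2@9, authorship .1.....2.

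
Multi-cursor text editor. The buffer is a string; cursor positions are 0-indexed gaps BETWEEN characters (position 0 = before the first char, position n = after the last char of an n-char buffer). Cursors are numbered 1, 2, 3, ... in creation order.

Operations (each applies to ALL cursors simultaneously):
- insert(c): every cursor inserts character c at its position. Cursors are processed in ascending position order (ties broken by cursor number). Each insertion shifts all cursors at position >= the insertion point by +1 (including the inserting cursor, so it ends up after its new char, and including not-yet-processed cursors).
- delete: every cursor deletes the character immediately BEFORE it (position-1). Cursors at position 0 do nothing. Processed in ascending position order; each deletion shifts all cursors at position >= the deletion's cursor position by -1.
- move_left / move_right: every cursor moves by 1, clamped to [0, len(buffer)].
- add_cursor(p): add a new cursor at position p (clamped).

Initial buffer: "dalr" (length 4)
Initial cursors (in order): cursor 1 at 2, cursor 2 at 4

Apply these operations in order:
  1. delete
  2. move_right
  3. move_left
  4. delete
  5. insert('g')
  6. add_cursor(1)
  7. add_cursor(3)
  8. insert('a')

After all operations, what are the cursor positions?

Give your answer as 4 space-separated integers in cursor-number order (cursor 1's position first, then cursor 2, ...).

Answer: 5 5 2 7

Derivation:
After op 1 (delete): buffer="dl" (len 2), cursors c1@1 c2@2, authorship ..
After op 2 (move_right): buffer="dl" (len 2), cursors c1@2 c2@2, authorship ..
After op 3 (move_left): buffer="dl" (len 2), cursors c1@1 c2@1, authorship ..
After op 4 (delete): buffer="l" (len 1), cursors c1@0 c2@0, authorship .
After op 5 (insert('g')): buffer="ggl" (len 3), cursors c1@2 c2@2, authorship 12.
After op 6 (add_cursor(1)): buffer="ggl" (len 3), cursors c3@1 c1@2 c2@2, authorship 12.
After op 7 (add_cursor(3)): buffer="ggl" (len 3), cursors c3@1 c1@2 c2@2 c4@3, authorship 12.
After op 8 (insert('a')): buffer="gagaala" (len 7), cursors c3@2 c1@5 c2@5 c4@7, authorship 13212.4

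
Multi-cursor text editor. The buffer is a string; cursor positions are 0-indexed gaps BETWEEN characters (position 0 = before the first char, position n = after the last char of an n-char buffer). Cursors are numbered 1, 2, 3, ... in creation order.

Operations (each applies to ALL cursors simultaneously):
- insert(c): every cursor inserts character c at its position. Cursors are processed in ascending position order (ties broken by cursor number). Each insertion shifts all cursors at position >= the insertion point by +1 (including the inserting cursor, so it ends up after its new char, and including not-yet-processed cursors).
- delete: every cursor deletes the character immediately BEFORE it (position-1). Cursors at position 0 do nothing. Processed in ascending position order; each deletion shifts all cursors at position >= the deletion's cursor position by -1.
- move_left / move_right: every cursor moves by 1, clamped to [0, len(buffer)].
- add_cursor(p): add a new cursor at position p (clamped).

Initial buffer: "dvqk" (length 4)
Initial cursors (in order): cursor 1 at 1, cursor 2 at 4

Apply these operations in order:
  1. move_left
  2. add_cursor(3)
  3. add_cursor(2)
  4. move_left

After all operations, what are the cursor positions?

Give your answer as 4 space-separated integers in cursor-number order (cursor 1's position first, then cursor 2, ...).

Answer: 0 2 2 1

Derivation:
After op 1 (move_left): buffer="dvqk" (len 4), cursors c1@0 c2@3, authorship ....
After op 2 (add_cursor(3)): buffer="dvqk" (len 4), cursors c1@0 c2@3 c3@3, authorship ....
After op 3 (add_cursor(2)): buffer="dvqk" (len 4), cursors c1@0 c4@2 c2@3 c3@3, authorship ....
After op 4 (move_left): buffer="dvqk" (len 4), cursors c1@0 c4@1 c2@2 c3@2, authorship ....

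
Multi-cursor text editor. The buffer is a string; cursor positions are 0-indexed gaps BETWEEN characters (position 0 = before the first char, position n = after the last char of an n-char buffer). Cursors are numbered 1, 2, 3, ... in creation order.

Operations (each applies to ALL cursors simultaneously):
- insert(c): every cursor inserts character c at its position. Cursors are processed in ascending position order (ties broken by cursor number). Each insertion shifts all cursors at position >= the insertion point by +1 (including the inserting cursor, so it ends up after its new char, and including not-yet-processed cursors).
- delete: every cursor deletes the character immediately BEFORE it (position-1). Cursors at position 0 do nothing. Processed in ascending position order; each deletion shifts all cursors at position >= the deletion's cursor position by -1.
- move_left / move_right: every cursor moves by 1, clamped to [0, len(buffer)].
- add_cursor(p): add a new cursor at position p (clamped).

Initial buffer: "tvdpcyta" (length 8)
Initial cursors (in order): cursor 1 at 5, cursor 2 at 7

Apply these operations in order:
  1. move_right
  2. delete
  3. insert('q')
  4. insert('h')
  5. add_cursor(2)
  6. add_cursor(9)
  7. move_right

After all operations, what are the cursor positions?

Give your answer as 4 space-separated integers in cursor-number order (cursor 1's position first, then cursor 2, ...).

After op 1 (move_right): buffer="tvdpcyta" (len 8), cursors c1@6 c2@8, authorship ........
After op 2 (delete): buffer="tvdpct" (len 6), cursors c1@5 c2@6, authorship ......
After op 3 (insert('q')): buffer="tvdpcqtq" (len 8), cursors c1@6 c2@8, authorship .....1.2
After op 4 (insert('h')): buffer="tvdpcqhtqh" (len 10), cursors c1@7 c2@10, authorship .....11.22
After op 5 (add_cursor(2)): buffer="tvdpcqhtqh" (len 10), cursors c3@2 c1@7 c2@10, authorship .....11.22
After op 6 (add_cursor(9)): buffer="tvdpcqhtqh" (len 10), cursors c3@2 c1@7 c4@9 c2@10, authorship .....11.22
After op 7 (move_right): buffer="tvdpcqhtqh" (len 10), cursors c3@3 c1@8 c2@10 c4@10, authorship .....11.22

Answer: 8 10 3 10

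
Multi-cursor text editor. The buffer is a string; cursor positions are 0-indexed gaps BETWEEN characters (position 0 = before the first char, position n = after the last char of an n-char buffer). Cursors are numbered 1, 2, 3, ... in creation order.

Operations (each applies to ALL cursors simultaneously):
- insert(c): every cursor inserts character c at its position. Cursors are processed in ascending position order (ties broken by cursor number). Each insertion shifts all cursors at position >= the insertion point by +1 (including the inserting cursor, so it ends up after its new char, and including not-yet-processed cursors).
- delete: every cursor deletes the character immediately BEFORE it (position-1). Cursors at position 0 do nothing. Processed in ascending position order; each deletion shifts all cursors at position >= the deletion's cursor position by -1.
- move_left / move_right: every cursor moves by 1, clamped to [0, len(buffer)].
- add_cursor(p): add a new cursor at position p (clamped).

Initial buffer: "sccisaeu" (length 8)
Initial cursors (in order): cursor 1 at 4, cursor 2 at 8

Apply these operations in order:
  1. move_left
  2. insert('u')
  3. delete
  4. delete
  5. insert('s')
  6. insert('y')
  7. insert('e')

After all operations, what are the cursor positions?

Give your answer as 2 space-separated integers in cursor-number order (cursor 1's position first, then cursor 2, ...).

After op 1 (move_left): buffer="sccisaeu" (len 8), cursors c1@3 c2@7, authorship ........
After op 2 (insert('u')): buffer="sccuisaeuu" (len 10), cursors c1@4 c2@9, authorship ...1....2.
After op 3 (delete): buffer="sccisaeu" (len 8), cursors c1@3 c2@7, authorship ........
After op 4 (delete): buffer="scisau" (len 6), cursors c1@2 c2@5, authorship ......
After op 5 (insert('s')): buffer="scsisasu" (len 8), cursors c1@3 c2@7, authorship ..1...2.
After op 6 (insert('y')): buffer="scsyisasyu" (len 10), cursors c1@4 c2@9, authorship ..11...22.
After op 7 (insert('e')): buffer="scsyeisasyeu" (len 12), cursors c1@5 c2@11, authorship ..111...222.

Answer: 5 11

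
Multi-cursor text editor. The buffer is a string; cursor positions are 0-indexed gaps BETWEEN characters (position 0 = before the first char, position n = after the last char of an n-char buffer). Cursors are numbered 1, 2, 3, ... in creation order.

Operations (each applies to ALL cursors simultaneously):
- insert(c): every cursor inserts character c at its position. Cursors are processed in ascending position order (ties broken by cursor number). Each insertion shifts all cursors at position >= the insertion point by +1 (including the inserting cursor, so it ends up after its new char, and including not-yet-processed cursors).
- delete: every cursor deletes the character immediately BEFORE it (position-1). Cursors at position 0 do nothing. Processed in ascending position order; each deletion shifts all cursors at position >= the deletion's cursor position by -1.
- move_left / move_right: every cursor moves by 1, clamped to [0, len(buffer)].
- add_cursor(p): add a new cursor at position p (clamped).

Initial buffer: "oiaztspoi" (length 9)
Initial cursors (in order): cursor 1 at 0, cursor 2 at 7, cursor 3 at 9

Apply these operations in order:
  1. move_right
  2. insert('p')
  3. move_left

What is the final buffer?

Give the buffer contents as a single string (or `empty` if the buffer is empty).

Answer: opiaztspopip

Derivation:
After op 1 (move_right): buffer="oiaztspoi" (len 9), cursors c1@1 c2@8 c3@9, authorship .........
After op 2 (insert('p')): buffer="opiaztspopip" (len 12), cursors c1@2 c2@10 c3@12, authorship .1.......2.3
After op 3 (move_left): buffer="opiaztspopip" (len 12), cursors c1@1 c2@9 c3@11, authorship .1.......2.3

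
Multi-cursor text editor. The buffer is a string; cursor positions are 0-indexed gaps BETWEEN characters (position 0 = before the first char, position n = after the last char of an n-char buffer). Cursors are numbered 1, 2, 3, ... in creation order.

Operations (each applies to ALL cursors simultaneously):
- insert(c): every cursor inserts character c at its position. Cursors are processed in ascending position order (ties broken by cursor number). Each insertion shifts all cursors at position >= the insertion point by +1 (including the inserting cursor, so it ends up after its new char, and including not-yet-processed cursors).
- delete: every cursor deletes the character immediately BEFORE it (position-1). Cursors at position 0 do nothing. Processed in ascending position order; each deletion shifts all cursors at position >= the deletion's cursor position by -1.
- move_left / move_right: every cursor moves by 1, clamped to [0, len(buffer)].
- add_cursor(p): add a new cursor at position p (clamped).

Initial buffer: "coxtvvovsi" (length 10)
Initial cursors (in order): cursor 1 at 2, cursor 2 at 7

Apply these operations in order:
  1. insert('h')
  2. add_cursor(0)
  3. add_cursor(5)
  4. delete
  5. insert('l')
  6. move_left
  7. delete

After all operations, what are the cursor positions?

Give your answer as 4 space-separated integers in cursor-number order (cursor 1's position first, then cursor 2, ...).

After op 1 (insert('h')): buffer="cohxtvvohvsi" (len 12), cursors c1@3 c2@9, authorship ..1.....2...
After op 2 (add_cursor(0)): buffer="cohxtvvohvsi" (len 12), cursors c3@0 c1@3 c2@9, authorship ..1.....2...
After op 3 (add_cursor(5)): buffer="cohxtvvohvsi" (len 12), cursors c3@0 c1@3 c4@5 c2@9, authorship ..1.....2...
After op 4 (delete): buffer="coxvvovsi" (len 9), cursors c3@0 c1@2 c4@3 c2@6, authorship .........
After op 5 (insert('l')): buffer="lcolxlvvolvsi" (len 13), cursors c3@1 c1@4 c4@6 c2@10, authorship 3..1.4...2...
After op 6 (move_left): buffer="lcolxlvvolvsi" (len 13), cursors c3@0 c1@3 c4@5 c2@9, authorship 3..1.4...2...
After op 7 (delete): buffer="lcllvvlvsi" (len 10), cursors c3@0 c1@2 c4@3 c2@6, authorship 3.14..2...

Answer: 2 6 0 3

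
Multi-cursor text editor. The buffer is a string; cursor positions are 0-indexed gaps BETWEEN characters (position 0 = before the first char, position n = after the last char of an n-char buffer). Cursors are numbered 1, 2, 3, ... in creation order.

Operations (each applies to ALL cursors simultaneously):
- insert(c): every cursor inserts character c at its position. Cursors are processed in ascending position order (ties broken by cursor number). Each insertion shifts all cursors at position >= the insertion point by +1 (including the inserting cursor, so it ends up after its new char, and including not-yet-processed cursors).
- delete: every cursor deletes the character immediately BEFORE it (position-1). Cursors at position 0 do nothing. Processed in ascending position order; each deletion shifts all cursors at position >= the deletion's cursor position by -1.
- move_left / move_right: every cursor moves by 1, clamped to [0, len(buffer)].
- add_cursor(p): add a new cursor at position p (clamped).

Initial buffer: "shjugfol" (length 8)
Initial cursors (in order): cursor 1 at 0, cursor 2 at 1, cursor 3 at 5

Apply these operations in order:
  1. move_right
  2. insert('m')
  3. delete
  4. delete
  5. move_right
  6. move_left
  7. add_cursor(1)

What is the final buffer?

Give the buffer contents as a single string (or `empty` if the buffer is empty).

Answer: jugol

Derivation:
After op 1 (move_right): buffer="shjugfol" (len 8), cursors c1@1 c2@2 c3@6, authorship ........
After op 2 (insert('m')): buffer="smhmjugfmol" (len 11), cursors c1@2 c2@4 c3@9, authorship .1.2....3..
After op 3 (delete): buffer="shjugfol" (len 8), cursors c1@1 c2@2 c3@6, authorship ........
After op 4 (delete): buffer="jugol" (len 5), cursors c1@0 c2@0 c3@3, authorship .....
After op 5 (move_right): buffer="jugol" (len 5), cursors c1@1 c2@1 c3@4, authorship .....
After op 6 (move_left): buffer="jugol" (len 5), cursors c1@0 c2@0 c3@3, authorship .....
After op 7 (add_cursor(1)): buffer="jugol" (len 5), cursors c1@0 c2@0 c4@1 c3@3, authorship .....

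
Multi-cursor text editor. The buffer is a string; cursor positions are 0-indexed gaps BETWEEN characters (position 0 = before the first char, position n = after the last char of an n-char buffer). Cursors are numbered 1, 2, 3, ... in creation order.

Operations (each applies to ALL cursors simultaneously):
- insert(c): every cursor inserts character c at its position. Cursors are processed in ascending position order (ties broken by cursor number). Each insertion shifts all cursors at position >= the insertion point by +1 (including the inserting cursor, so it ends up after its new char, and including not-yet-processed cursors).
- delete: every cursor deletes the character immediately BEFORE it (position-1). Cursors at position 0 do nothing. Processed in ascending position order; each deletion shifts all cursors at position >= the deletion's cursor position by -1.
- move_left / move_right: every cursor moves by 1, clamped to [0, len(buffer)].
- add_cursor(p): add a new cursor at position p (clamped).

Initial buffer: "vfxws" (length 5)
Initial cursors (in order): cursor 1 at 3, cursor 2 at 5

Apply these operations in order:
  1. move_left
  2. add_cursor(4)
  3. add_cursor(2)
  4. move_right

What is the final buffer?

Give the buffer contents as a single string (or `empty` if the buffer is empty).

After op 1 (move_left): buffer="vfxws" (len 5), cursors c1@2 c2@4, authorship .....
After op 2 (add_cursor(4)): buffer="vfxws" (len 5), cursors c1@2 c2@4 c3@4, authorship .....
After op 3 (add_cursor(2)): buffer="vfxws" (len 5), cursors c1@2 c4@2 c2@4 c3@4, authorship .....
After op 4 (move_right): buffer="vfxws" (len 5), cursors c1@3 c4@3 c2@5 c3@5, authorship .....

Answer: vfxws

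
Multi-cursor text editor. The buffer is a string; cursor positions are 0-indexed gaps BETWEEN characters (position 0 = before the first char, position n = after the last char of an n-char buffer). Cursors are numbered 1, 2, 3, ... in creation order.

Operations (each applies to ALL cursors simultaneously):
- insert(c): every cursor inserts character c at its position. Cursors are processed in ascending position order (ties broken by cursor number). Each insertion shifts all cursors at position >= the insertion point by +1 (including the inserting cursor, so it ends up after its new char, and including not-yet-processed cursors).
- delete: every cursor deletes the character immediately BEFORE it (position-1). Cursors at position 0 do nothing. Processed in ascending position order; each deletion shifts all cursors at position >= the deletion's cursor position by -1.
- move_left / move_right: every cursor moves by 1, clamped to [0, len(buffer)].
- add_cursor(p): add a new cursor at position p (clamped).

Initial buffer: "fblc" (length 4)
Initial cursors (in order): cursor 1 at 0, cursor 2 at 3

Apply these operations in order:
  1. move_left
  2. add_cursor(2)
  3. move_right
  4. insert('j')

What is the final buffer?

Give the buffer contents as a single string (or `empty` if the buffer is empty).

After op 1 (move_left): buffer="fblc" (len 4), cursors c1@0 c2@2, authorship ....
After op 2 (add_cursor(2)): buffer="fblc" (len 4), cursors c1@0 c2@2 c3@2, authorship ....
After op 3 (move_right): buffer="fblc" (len 4), cursors c1@1 c2@3 c3@3, authorship ....
After op 4 (insert('j')): buffer="fjbljjc" (len 7), cursors c1@2 c2@6 c3@6, authorship .1..23.

Answer: fjbljjc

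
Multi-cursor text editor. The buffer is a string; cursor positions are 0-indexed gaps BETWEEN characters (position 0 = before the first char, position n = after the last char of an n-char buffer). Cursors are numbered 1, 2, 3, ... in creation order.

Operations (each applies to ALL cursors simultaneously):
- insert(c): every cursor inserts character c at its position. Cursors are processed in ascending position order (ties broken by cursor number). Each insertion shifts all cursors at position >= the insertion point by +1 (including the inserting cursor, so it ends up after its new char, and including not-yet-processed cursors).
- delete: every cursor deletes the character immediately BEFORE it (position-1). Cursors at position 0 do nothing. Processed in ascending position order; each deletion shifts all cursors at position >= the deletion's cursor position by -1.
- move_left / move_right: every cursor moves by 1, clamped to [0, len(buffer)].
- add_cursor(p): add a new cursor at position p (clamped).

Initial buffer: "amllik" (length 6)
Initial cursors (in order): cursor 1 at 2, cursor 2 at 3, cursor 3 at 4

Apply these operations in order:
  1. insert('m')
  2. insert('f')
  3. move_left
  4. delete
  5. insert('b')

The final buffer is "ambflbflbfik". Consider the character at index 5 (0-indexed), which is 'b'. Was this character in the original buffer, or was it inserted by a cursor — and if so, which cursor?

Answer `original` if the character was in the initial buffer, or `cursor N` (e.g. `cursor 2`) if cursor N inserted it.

Answer: cursor 2

Derivation:
After op 1 (insert('m')): buffer="ammlmlmik" (len 9), cursors c1@3 c2@5 c3@7, authorship ..1.2.3..
After op 2 (insert('f')): buffer="ammflmflmfik" (len 12), cursors c1@4 c2@7 c3@10, authorship ..11.22.33..
After op 3 (move_left): buffer="ammflmflmfik" (len 12), cursors c1@3 c2@6 c3@9, authorship ..11.22.33..
After op 4 (delete): buffer="amflflfik" (len 9), cursors c1@2 c2@4 c3@6, authorship ..1.2.3..
After op 5 (insert('b')): buffer="ambflbflbfik" (len 12), cursors c1@3 c2@6 c3@9, authorship ..11.22.33..
Authorship (.=original, N=cursor N): . . 1 1 . 2 2 . 3 3 . .
Index 5: author = 2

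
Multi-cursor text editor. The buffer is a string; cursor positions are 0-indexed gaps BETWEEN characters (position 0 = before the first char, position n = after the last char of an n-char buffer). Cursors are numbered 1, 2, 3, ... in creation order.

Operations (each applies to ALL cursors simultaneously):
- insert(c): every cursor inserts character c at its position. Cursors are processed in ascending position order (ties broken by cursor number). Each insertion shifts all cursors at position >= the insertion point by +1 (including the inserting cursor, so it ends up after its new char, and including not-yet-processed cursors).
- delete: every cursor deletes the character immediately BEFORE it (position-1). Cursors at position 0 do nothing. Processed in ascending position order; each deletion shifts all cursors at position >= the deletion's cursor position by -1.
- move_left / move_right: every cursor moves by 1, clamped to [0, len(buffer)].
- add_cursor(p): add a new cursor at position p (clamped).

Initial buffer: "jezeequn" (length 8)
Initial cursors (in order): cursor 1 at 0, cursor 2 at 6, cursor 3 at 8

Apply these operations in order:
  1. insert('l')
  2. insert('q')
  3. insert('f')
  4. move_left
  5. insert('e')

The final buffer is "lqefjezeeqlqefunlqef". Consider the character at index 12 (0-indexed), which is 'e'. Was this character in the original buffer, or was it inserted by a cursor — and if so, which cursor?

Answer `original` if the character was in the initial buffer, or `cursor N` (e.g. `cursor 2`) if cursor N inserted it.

After op 1 (insert('l')): buffer="ljezeeqlunl" (len 11), cursors c1@1 c2@8 c3@11, authorship 1......2..3
After op 2 (insert('q')): buffer="lqjezeeqlqunlq" (len 14), cursors c1@2 c2@10 c3@14, authorship 11......22..33
After op 3 (insert('f')): buffer="lqfjezeeqlqfunlqf" (len 17), cursors c1@3 c2@12 c3@17, authorship 111......222..333
After op 4 (move_left): buffer="lqfjezeeqlqfunlqf" (len 17), cursors c1@2 c2@11 c3@16, authorship 111......222..333
After op 5 (insert('e')): buffer="lqefjezeeqlqefunlqef" (len 20), cursors c1@3 c2@13 c3@19, authorship 1111......2222..3333
Authorship (.=original, N=cursor N): 1 1 1 1 . . . . . . 2 2 2 2 . . 3 3 3 3
Index 12: author = 2

Answer: cursor 2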